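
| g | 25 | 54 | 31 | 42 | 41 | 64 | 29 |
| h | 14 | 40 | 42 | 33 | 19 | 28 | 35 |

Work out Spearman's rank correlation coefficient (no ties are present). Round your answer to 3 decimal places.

0.179

Rank g: 1, 6, 3, 5, 4, 7, 2
Rank h: 1, 6, 7, 4, 2, 3, 5
d = rank(g) − rank(h): 0, 0, -4, 1, 2, 4, -3; Σd² = 46
ρ = 1 − 6Σd² / [n(n²−1)] = 1 − 6×46 / (7×48) = 1 − 276/336 ≈ 0.179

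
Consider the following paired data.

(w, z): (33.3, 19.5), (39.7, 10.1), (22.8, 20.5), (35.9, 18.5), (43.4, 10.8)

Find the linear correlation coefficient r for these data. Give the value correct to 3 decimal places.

n = 5, Σw = 175.1, Σz = 79.4, Σw² = 6377.19, Σz² = 1361.4, Σwz = 2650.59
nΣwz − ΣwΣz = 13252.95 − 13902.94 = -649.99
nΣw² − (Σw)² = 31885.95 − 30660.01 = 1225.94; nΣz² − (Σz)² = 6807 − 6304.36 = 502.64
r = -649.99 / √(1225.94 × 502.64) = -649.99 / 784.9882 ≈ -0.828

-0.828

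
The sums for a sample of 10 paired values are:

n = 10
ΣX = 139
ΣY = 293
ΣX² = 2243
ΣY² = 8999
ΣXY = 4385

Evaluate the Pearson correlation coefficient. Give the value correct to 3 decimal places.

0.870

r = (nΣXY − ΣXΣY) / √[(nΣX² − (ΣX)²)(nΣY² − (ΣY)²)]
Numerator: 10×4385 − 139×293 = 3123
Denominator: √[(22430 − 19321)(89990 − 85849)] = √[3109 × 4141] = 3588.0871
r = 3123 / 3588.0871 ≈ 0.870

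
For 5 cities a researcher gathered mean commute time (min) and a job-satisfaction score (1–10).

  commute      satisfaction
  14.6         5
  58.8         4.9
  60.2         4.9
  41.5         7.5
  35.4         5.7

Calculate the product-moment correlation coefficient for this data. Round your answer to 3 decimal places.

n = 5, Σx = 210.5, Σy = 28, Σx² = 10270.05, Σy² = 161.76, Σxy = 1169.13
nΣxy − ΣxΣy = 5845.65 − 5894 = -48.35
nΣx² − (Σx)² = 51350.25 − 44310.25 = 7040; nΣy² − (Σy)² = 808.8 − 784 = 24.8
r = -48.35 / √(7040 × 24.8) = -48.35 / 417.8421 ≈ -0.116

-0.116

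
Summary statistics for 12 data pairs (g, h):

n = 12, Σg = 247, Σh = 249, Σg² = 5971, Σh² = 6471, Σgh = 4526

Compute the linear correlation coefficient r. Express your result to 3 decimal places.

r = (nΣgh − ΣgΣh) / √[(nΣg² − (Σg)²)(nΣh² − (Σh)²)]
Numerator: 12×4526 − 247×249 = -7191
Denominator: √[(71652 − 61009)(77652 − 62001)] = √[10643 × 15651] = 12906.3393
r = -7191 / 12906.3393 ≈ -0.557

-0.557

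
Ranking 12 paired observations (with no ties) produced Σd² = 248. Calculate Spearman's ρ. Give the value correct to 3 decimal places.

0.133

ρ = 1 − 6Σd² / [n(n²−1)] = 1 − 6×248 / (12×143)
  = 1 − 1488/1716 = 1 − 0.8671 ≈ 0.133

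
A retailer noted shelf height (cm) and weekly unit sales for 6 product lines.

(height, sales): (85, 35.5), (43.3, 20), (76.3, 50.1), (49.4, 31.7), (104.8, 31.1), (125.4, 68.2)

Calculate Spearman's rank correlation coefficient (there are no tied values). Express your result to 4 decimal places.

Rank height: 4, 1, 3, 2, 5, 6
Rank sales: 4, 1, 5, 3, 2, 6
d = rank(height) − rank(sales): 0, 0, -2, -1, 3, 0; Σd² = 14
ρ = 1 − 6Σd² / [n(n²−1)] = 1 − 6×14 / (6×35) = 1 − 84/210 ≈ 0.6000

0.6000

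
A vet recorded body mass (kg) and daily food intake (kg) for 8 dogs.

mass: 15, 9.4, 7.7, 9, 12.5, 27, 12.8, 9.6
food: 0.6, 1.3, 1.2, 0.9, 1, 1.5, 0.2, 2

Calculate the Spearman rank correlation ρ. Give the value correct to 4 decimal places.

-0.1190

Rank mass: 7, 3, 1, 2, 5, 8, 6, 4
Rank food: 2, 6, 5, 3, 4, 7, 1, 8
d = rank(mass) − rank(food): 5, -3, -4, -1, 1, 1, 5, -4; Σd² = 94
ρ = 1 − 6Σd² / [n(n²−1)] = 1 − 6×94 / (8×63) = 1 − 564/504 ≈ -0.1190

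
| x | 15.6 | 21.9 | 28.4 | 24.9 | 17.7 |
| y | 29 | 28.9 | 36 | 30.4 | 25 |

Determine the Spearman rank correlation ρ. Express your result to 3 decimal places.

0.700

Rank x: 1, 3, 5, 4, 2
Rank y: 3, 2, 5, 4, 1
d = rank(x) − rank(y): -2, 1, 0, 0, 1; Σd² = 6
ρ = 1 − 6Σd² / [n(n²−1)] = 1 − 6×6 / (5×24) = 1 − 36/120 ≈ 0.700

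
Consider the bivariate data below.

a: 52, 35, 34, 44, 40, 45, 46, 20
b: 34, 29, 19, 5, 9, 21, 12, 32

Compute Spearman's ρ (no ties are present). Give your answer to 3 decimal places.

Rank a: 8, 3, 2, 5, 4, 6, 7, 1
Rank b: 8, 6, 4, 1, 2, 5, 3, 7
d = rank(a) − rank(b): 0, -3, -2, 4, 2, 1, 4, -6; Σd² = 86
ρ = 1 − 6Σd² / [n(n²−1)] = 1 − 6×86 / (8×63) = 1 − 516/504 ≈ -0.024

-0.024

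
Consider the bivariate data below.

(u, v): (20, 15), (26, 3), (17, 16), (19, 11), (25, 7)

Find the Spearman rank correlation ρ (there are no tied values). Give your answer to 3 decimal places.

Rank u: 3, 5, 1, 2, 4
Rank v: 4, 1, 5, 3, 2
d = rank(u) − rank(v): -1, 4, -4, -1, 2; Σd² = 38
ρ = 1 − 6Σd² / [n(n²−1)] = 1 − 6×38 / (5×24) = 1 − 228/120 ≈ -0.900

-0.900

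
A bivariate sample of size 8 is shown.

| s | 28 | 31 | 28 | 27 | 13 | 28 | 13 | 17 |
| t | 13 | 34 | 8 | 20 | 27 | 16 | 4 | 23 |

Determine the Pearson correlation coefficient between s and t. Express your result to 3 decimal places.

0.136

n = 8, Σs = 185, Σt = 145, Σs² = 4669, Σt² = 3319, Σst = 3424
nΣst − ΣsΣt = 27392 − 26825 = 567
nΣs² − (Σs)² = 37352 − 34225 = 3127; nΣt² − (Σt)² = 26552 − 21025 = 5527
r = 567 / √(3127 × 5527) = 567 / 4157.2742 ≈ 0.136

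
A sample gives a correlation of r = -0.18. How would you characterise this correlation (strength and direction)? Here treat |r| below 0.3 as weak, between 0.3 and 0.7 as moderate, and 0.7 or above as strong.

weak negative

r = -0.18 < 0 so the relationship is negative.
|r| = 0.18, which falls in the weak range.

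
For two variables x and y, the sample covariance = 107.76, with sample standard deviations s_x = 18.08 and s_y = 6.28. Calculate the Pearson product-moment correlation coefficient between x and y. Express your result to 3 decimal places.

r = Cov(x,y) / (s_x · s_y) = 107.76 / (18.08 × 6.28)
  = 107.76 / 113.5424 ≈ 0.949

0.949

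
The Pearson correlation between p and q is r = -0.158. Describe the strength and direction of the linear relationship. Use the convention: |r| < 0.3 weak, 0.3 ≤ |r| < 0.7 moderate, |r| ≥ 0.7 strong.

weak negative

r = -0.158 < 0 so the relationship is negative.
|r| = 0.158, which falls in the weak range.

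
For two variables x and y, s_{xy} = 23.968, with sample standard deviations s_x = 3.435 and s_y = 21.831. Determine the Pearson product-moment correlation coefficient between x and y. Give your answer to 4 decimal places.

0.3196

r = Cov(x,y) / (s_x · s_y) = 23.968 / (3.435 × 21.831)
  = 23.968 / 74.9895 ≈ 0.3196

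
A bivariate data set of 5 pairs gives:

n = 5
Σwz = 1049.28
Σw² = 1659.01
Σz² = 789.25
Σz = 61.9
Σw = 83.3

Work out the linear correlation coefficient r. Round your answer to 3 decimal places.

0.229

r = (nΣwz − ΣwΣz) / √[(nΣw² − (Σw)²)(nΣz² − (Σz)²)]
Numerator: 5×1049.28 − 83.3×61.9 = 90.13
Denominator: √[(8295.05 − 6938.89)(3946.25 − 3831.61)] = √[1356.16 × 114.64] = 394.2971
r = 90.13 / 394.2971 ≈ 0.229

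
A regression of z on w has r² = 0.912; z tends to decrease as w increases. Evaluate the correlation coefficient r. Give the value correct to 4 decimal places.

-0.9550

|r| = √0.912 = 0.9550
The association is negative, so r = −0.9550.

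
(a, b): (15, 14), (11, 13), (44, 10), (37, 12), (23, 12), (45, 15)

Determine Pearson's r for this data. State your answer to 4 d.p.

n = 6, Σa = 175, Σb = 76, Σa² = 6205, Σb² = 978, Σab = 2188
nΣab − ΣaΣb = 13128 − 13300 = -172
nΣa² − (Σa)² = 37230 − 30625 = 6605; nΣb² − (Σb)² = 5868 − 5776 = 92
r = -172 / √(6605 × 92) = -172 / 779.5255 ≈ -0.2206

-0.2206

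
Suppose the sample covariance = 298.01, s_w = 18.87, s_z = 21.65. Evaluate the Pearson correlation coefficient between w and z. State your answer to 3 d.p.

0.729

r = Cov(w,z) / (s_w · s_z) = 298.01 / (18.87 × 21.65)
  = 298.01 / 408.5355 ≈ 0.729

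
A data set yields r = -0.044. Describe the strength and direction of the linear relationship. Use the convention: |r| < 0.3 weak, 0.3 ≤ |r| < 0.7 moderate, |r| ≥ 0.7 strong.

weak negative

r = -0.044 < 0 so the relationship is negative.
|r| = 0.044, which falls in the weak range.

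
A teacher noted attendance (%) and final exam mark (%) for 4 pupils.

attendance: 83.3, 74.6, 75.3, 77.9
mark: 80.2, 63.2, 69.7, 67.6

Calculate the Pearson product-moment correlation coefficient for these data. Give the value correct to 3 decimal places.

0.918

n = 4, Σx = 311.1, Σy = 280.7, Σx² = 24242.55, Σy² = 19854.13, Σxy = 21909.83
nΣxy − ΣxΣy = 87639.32 − 87325.77 = 313.55
nΣx² − (Σx)² = 96970.2 − 96783.21 = 186.99; nΣy² − (Σy)² = 79416.52 − 78792.49 = 624.03
r = 313.55 / √(186.99 × 624.03) = 313.55 / 341.5953 ≈ 0.918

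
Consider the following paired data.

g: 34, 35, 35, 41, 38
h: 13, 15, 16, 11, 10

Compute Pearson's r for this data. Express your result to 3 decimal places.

n = 5, Σg = 183, Σh = 65, Σg² = 6731, Σh² = 871, Σgh = 2358
nΣgh − ΣgΣh = 11790 − 11895 = -105
nΣg² − (Σg)² = 33655 − 33489 = 166; nΣh² − (Σh)² = 4355 − 4225 = 130
r = -105 / √(166 × 130) = -105 / 146.9013 ≈ -0.715

-0.715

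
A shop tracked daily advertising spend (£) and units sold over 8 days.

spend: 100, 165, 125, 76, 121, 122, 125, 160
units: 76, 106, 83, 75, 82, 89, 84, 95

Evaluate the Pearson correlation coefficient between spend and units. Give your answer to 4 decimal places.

0.9178

n = 8, Σx = 994, Σy = 690, Σx² = 129376, Σy² = 60252, Σxy = 87645
nΣxy − ΣxΣy = 701160 − 685860 = 15300
nΣx² − (Σx)² = 1035008 − 988036 = 46972; nΣy² − (Σy)² = 482016 − 476100 = 5916
r = 15300 / √(46972 × 5916) = 15300 / 16669.9236 ≈ 0.9178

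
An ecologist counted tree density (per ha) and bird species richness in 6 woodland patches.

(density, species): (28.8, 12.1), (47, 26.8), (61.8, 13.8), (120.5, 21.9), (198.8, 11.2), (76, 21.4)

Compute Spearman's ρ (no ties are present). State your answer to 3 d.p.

Rank density: 1, 2, 3, 5, 6, 4
Rank species: 2, 6, 3, 5, 1, 4
d = rank(density) − rank(species): -1, -4, 0, 0, 5, 0; Σd² = 42
ρ = 1 − 6Σd² / [n(n²−1)] = 1 − 6×42 / (6×35) = 1 − 252/210 ≈ -0.200

-0.200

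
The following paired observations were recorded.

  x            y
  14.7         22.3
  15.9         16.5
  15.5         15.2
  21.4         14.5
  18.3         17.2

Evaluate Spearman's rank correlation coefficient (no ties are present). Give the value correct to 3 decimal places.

Rank x: 1, 3, 2, 5, 4
Rank y: 5, 3, 2, 1, 4
d = rank(x) − rank(y): -4, 0, 0, 4, 0; Σd² = 32
ρ = 1 − 6Σd² / [n(n²−1)] = 1 − 6×32 / (5×24) = 1 − 192/120 ≈ -0.600

-0.600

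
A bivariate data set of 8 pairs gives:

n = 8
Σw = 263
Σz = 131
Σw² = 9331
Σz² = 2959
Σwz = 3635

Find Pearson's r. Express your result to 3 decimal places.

r = (nΣwz − ΣwΣz) / √[(nΣw² − (Σw)²)(nΣz² − (Σz)²)]
Numerator: 8×3635 − 263×131 = -5373
Denominator: √[(74648 − 69169)(23672 − 17161)] = √[5479 × 6511] = 5972.7522
r = -5373 / 5972.7522 ≈ -0.900

-0.900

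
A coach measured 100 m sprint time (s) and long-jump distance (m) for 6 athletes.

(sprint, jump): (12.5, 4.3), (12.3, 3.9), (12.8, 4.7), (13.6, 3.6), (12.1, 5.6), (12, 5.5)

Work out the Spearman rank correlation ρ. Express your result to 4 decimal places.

Rank sprint: 4, 3, 5, 6, 2, 1
Rank jump: 3, 2, 4, 1, 6, 5
d = rank(sprint) − rank(jump): 1, 1, 1, 5, -4, -4; Σd² = 60
ρ = 1 − 6Σd² / [n(n²−1)] = 1 − 6×60 / (6×35) = 1 − 360/210 ≈ -0.7143

-0.7143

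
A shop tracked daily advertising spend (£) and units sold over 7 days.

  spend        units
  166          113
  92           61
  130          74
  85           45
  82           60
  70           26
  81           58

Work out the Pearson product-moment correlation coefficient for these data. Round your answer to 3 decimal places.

0.930

n = 7, Σx = 706, Σy = 437, Σx² = 78330, Σy² = 31631, Σxy = 49253
nΣxy − ΣxΣy = 344771 − 308522 = 36249
nΣx² − (Σx)² = 548310 − 498436 = 49874; nΣy² − (Σy)² = 221417 − 190969 = 30448
r = 36249 / √(49874 × 30448) = 36249 / 38968.7510 ≈ 0.930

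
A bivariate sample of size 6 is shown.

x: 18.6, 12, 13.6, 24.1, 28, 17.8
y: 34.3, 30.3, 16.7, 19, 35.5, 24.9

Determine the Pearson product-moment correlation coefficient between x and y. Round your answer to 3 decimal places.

0.282

n = 6, Σx = 114.1, Σy = 160.7, Σx² = 2356.57, Σy² = 4614.73, Σxy = 3123.82
nΣxy − ΣxΣy = 18742.92 − 18335.87 = 407.05
nΣx² − (Σx)² = 14139.42 − 13018.81 = 1120.61; nΣy² − (Σy)² = 27688.38 − 25824.49 = 1863.89
r = 407.05 / √(1120.61 × 1863.89) = 407.05 / 1445.2314 ≈ 0.282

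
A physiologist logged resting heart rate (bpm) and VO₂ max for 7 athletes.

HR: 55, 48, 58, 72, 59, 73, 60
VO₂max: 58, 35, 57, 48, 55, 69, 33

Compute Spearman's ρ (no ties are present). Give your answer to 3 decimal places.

0.179

Rank HR: 2, 1, 3, 6, 4, 7, 5
Rank VO₂max: 6, 2, 5, 3, 4, 7, 1
d = rank(HR) − rank(VO₂max): -4, -1, -2, 3, 0, 0, 4; Σd² = 46
ρ = 1 − 6Σd² / [n(n²−1)] = 1 − 6×46 / (7×48) = 1 − 276/336 ≈ 0.179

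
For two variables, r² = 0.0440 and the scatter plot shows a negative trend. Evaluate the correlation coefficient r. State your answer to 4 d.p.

-0.2098

|r| = √0.0440 = 0.2098
The association is negative, so r = −0.2098.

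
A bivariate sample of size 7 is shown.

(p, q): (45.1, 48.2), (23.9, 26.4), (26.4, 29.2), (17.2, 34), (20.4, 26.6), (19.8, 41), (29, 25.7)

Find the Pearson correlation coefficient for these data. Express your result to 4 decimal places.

0.5319

n = 7, Σp = 181.8, Σq = 231.1, Σp² = 5247.22, Σq² = 8077.89, Σpq = 6260.2
nΣpq − ΣpΣq = 43821.4 − 42013.98 = 1807.42
nΣp² − (Σp)² = 36730.54 − 33051.24 = 3679.3; nΣq² − (Σq)² = 56545.23 − 53407.21 = 3138.02
r = 1807.42 / √(3679.3 × 3138.02) = 1807.42 / 3397.8989 ≈ 0.5319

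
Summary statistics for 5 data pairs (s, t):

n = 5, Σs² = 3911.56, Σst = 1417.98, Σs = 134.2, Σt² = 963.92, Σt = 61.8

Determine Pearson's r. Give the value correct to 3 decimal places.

-0.967

r = (nΣst − ΣsΣt) / √[(nΣs² − (Σs)²)(nΣt² − (Σt)²)]
Numerator: 5×1417.98 − 134.2×61.8 = -1203.66
Denominator: √[(19557.8 − 18009.64)(4819.6 − 3819.24)] = √[1548.16 × 1000.36] = 1244.4747
r = -1203.66 / 1244.4747 ≈ -0.967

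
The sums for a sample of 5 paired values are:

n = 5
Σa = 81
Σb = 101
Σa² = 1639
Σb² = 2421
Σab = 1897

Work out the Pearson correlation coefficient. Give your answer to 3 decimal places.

0.739

r = (nΣab − ΣaΣb) / √[(nΣa² − (Σa)²)(nΣb² − (Σb)²)]
Numerator: 5×1897 − 81×101 = 1304
Denominator: √[(8195 − 6561)(12105 − 10201)] = √[1634 × 1904] = 1763.8413
r = 1304 / 1763.8413 ≈ 0.739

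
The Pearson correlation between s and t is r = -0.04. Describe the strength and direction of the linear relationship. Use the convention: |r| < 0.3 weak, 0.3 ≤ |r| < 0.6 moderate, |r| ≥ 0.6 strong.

r = -0.04 < 0 so the relationship is negative.
|r| = 0.04, which falls in the weak range.

weak negative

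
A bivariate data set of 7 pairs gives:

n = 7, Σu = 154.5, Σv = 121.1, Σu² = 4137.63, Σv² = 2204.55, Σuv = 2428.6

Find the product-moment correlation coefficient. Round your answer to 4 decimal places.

-0.8653

r = (nΣuv − ΣuΣv) / √[(nΣu² − (Σu)²)(nΣv² − (Σv)²)]
Numerator: 7×2428.6 − 154.5×121.1 = -1709.75
Denominator: √[(28963.41 − 23870.25)(15431.85 − 14665.21)] = √[5093.16 × 766.64] = 1976.0112
r = -1709.75 / 1976.0112 ≈ -0.8653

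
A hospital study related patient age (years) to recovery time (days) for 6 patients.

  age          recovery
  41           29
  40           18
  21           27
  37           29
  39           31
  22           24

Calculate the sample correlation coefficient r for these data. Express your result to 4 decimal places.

n = 6, Σx = 200, Σy = 158, Σx² = 7096, Σy² = 4272, Σxy = 5286
nΣxy − ΣxΣy = 31716 − 31600 = 116
nΣx² − (Σx)² = 42576 − 40000 = 2576; nΣy² − (Σy)² = 25632 − 24964 = 668
r = 116 / √(2576 × 668) = 116 / 1311.7805 ≈ 0.0884

0.0884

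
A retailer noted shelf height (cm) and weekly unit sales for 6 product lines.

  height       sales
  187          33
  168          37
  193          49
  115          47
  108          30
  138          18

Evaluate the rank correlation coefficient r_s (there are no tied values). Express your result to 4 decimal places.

Rank height: 5, 4, 6, 2, 1, 3
Rank sales: 3, 4, 6, 5, 2, 1
d = rank(height) − rank(sales): 2, 0, 0, -3, -1, 2; Σd² = 18
ρ = 1 − 6Σd² / [n(n²−1)] = 1 − 6×18 / (6×35) = 1 − 108/210 ≈ 0.4857

0.4857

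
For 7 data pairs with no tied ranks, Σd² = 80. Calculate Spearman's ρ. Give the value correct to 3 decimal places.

ρ = 1 − 6Σd² / [n(n²−1)] = 1 − 6×80 / (7×48)
  = 1 − 480/336 = 1 − 1.4286 ≈ -0.429

-0.429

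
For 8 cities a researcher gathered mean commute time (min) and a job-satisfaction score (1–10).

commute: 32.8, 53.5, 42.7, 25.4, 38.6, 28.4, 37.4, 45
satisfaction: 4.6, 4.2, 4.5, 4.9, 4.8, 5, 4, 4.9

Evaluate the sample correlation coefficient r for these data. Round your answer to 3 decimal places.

n = 8, Σx = 303.8, Σy = 36.9, Σx² = 12126.82, Σy² = 171.11, Σxy = 1389.57
nΣxy − ΣxΣy = 11116.56 − 11210.22 = -93.66
nΣx² − (Σx)² = 97014.56 − 92294.44 = 4720.12; nΣy² − (Σy)² = 1368.88 − 1361.61 = 7.27
r = -93.66 / √(4720.12 × 7.27) = -93.66 / 185.2438 ≈ -0.506

-0.506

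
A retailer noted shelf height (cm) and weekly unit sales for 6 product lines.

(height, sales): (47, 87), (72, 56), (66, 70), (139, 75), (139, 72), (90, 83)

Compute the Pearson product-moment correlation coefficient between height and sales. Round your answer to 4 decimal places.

n = 6, Σx = 553, Σy = 443, Σx² = 58491, Σy² = 33303, Σxy = 40644
nΣxy − ΣxΣy = 243864 − 244979 = -1115
nΣx² − (Σx)² = 350946 − 305809 = 45137; nΣy² − (Σy)² = 199818 − 196249 = 3569
r = -1115 / √(45137 × 3569) = -1115 / 12692.2793 ≈ -0.0878

-0.0878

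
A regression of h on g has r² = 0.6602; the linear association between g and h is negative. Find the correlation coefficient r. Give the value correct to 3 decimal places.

-0.813

|r| = √0.6602 = 0.813
The association is negative, so r = −0.813.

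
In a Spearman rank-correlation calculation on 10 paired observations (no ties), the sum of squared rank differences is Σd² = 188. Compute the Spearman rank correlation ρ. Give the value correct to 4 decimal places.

-0.1394

ρ = 1 − 6Σd² / [n(n²−1)] = 1 − 6×188 / (10×99)
  = 1 − 1128/990 = 1 − 1.13939 ≈ -0.1394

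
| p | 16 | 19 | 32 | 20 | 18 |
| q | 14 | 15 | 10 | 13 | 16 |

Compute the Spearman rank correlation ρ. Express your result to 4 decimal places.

-0.7000

Rank p: 1, 3, 5, 4, 2
Rank q: 3, 4, 1, 2, 5
d = rank(p) − rank(q): -2, -1, 4, 2, -3; Σd² = 34
ρ = 1 − 6Σd² / [n(n²−1)] = 1 − 6×34 / (5×24) = 1 − 204/120 ≈ -0.7000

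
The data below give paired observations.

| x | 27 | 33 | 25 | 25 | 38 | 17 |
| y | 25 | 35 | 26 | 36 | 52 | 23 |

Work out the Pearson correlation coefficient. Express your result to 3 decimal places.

n = 6, Σx = 165, Σy = 197, Σx² = 4801, Σy² = 7055, Σxy = 5747
nΣxy − ΣxΣy = 34482 − 32505 = 1977
nΣx² − (Σx)² = 28806 − 27225 = 1581; nΣy² − (Σy)² = 42330 − 38809 = 3521
r = 1977 / √(1581 × 3521) = 1977 / 2359.3857 ≈ 0.838

0.838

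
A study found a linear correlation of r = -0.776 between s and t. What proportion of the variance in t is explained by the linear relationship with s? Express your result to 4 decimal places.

0.6022

r² = (-0.776)² = 0.6022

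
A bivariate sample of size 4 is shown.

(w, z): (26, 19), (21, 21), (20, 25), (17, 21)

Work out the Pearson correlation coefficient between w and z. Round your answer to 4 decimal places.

-0.4956

n = 4, Σw = 84, Σz = 86, Σw² = 1806, Σz² = 1868, Σwz = 1792
nΣwz − ΣwΣz = 7168 − 7224 = -56
nΣw² − (Σw)² = 7224 − 7056 = 168; nΣz² − (Σz)² = 7472 − 7396 = 76
r = -56 / √(168 × 76) = -56 / 112.9956 ≈ -0.4956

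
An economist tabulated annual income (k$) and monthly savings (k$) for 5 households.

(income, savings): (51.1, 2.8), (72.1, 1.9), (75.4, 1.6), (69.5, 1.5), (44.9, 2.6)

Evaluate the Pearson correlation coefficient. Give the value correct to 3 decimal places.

-0.911

n = 5, Σx = 313, Σy = 10.4, Σx² = 20341.04, Σy² = 23.02, Σxy = 621.7
nΣxy − ΣxΣy = 3108.5 − 3255.2 = -146.7
nΣx² − (Σx)² = 101705.2 − 97969 = 3736.2; nΣy² − (Σy)² = 115.1 − 108.16 = 6.94
r = -146.7 / √(3736.2 × 6.94) = -146.7 / 161.0256 ≈ -0.911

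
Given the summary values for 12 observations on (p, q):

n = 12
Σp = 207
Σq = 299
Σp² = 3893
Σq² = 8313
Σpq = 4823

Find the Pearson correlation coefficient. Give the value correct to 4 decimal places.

-0.6348

r = (nΣpq − ΣpΣq) / √[(nΣp² − (Σp)²)(nΣq² − (Σq)²)]
Numerator: 12×4823 − 207×299 = -4017
Denominator: √[(46716 − 42849)(99756 − 89401)] = √[3867 × 10355] = 6327.9369
r = -4017 / 6327.9369 ≈ -0.6348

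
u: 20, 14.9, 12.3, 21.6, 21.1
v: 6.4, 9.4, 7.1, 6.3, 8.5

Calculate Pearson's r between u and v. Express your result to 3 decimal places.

n = 5, Σu = 89.9, Σv = 37.7, Σu² = 1685.07, Σv² = 291.67, Σuv = 670.82
nΣuv − ΣuΣv = 3354.1 − 3389.23 = -35.13
nΣu² − (Σu)² = 8425.35 − 8082.01 = 343.34; nΣv² − (Σv)² = 1458.35 − 1421.29 = 37.06
r = -35.13 / √(343.34 × 37.06) = -35.13 / 112.8015 ≈ -0.311

-0.311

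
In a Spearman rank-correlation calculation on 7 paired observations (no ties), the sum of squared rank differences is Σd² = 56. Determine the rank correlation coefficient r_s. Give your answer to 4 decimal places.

0.0000

ρ = 1 − 6Σd² / [n(n²−1)] = 1 − 6×56 / (7×48)
  = 1 − 336/336 = 1 − 1.00000 ≈ 0.0000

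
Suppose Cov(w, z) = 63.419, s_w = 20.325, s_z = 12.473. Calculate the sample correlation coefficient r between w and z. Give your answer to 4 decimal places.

0.2502

r = Cov(w,z) / (s_w · s_z) = 63.419 / (20.325 × 12.473)
  = 63.419 / 253.5137 ≈ 0.2502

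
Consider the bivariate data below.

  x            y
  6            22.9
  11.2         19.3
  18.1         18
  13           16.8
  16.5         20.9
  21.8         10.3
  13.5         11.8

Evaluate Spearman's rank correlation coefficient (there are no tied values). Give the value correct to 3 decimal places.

Rank x: 1, 2, 6, 3, 5, 7, 4
Rank y: 7, 5, 4, 3, 6, 1, 2
d = rank(x) − rank(y): -6, -3, 2, 0, -1, 6, 2; Σd² = 90
ρ = 1 − 6Σd² / [n(n²−1)] = 1 − 6×90 / (7×48) = 1 − 540/336 ≈ -0.607

-0.607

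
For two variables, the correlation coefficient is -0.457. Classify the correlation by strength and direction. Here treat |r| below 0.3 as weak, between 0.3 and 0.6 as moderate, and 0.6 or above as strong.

moderate negative

r = -0.457 < 0 so the relationship is negative.
|r| = 0.457, which falls in the moderate range.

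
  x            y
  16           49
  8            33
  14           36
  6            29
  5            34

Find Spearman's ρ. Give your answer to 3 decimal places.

Rank x: 5, 3, 4, 2, 1
Rank y: 5, 2, 4, 1, 3
d = rank(x) − rank(y): 0, 1, 0, 1, -2; Σd² = 6
ρ = 1 − 6Σd² / [n(n²−1)] = 1 − 6×6 / (5×24) = 1 − 36/120 ≈ 0.700

0.700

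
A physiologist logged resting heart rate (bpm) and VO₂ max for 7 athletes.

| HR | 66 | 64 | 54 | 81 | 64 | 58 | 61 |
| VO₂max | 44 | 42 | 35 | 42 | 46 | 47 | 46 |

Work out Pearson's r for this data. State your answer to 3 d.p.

0.152

n = 7, Σx = 448, Σy = 302, Σx² = 29110, Σy² = 13130, Σxy = 19360
nΣxy − ΣxΣy = 135520 − 135296 = 224
nΣx² − (Σx)² = 203770 − 200704 = 3066; nΣy² − (Σy)² = 91910 − 91204 = 706
r = 224 / √(3066 × 706) = 224 / 1471.2566 ≈ 0.152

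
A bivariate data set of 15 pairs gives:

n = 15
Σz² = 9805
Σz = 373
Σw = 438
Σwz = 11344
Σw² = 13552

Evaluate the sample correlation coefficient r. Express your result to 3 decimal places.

r = (nΣwz − ΣwΣz) / √[(nΣw² − (Σw)²)(nΣz² − (Σz)²)]
Numerator: 15×11344 − 438×373 = 6786
Denominator: √[(203280 − 191844)(147075 − 139129)] = √[11436 × 7946] = 9532.5996
r = 6786 / 9532.5996 ≈ 0.712

0.712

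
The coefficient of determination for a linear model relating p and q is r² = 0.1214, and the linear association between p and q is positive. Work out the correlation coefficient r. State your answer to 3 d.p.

0.348

|r| = √0.1214 = 0.348
The association is positive, so r = 0.348.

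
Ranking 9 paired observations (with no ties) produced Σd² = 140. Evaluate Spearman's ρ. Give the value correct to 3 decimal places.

ρ = 1 − 6Σd² / [n(n²−1)] = 1 − 6×140 / (9×80)
  = 1 − 840/720 = 1 − 1.1667 ≈ -0.167

-0.167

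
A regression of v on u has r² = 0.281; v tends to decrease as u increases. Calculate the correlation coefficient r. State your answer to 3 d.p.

-0.530

|r| = √0.281 = 0.530
The association is negative, so r = −0.530.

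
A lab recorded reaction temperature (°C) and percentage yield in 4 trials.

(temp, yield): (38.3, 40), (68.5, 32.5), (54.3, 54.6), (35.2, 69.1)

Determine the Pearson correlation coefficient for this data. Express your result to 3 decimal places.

n = 4, Σx = 196.3, Σy = 196.2, Σx² = 10346.67, Σy² = 10412.22, Σxy = 9155.35
nΣxy − ΣxΣy = 36621.4 − 38514.06 = -1892.66
nΣx² − (Σx)² = 41386.68 − 38533.69 = 2852.99; nΣy² − (Σy)² = 41648.88 − 38494.44 = 3154.44
r = -1892.66 / √(2852.99 × 3154.44) = -1892.66 / 2999.9310 ≈ -0.631

-0.631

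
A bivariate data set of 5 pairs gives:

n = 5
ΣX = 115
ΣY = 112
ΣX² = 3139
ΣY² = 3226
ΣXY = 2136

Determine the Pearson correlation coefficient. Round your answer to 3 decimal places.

-0.739

r = (nΣXY − ΣXΣY) / √[(nΣX² − (ΣX)²)(nΣY² − (ΣY)²)]
Numerator: 5×2136 − 115×112 = -2200
Denominator: √[(15695 − 13225)(16130 − 12544)] = √[2470 × 3586] = 2976.1418
r = -2200 / 2976.1418 ≈ -0.739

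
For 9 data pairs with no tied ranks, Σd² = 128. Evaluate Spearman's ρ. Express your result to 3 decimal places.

-0.067

ρ = 1 − 6Σd² / [n(n²−1)] = 1 − 6×128 / (9×80)
  = 1 − 768/720 = 1 − 1.0667 ≈ -0.067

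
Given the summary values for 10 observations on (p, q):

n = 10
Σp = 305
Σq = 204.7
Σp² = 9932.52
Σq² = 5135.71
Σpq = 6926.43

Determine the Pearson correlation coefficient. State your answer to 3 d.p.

0.885

r = (nΣpq − ΣpΣq) / √[(nΣp² − (Σp)²)(nΣq² − (Σq)²)]
Numerator: 10×6926.43 − 305×204.7 = 6830.8
Denominator: √[(99325.2 − 93025)(51357.1 − 41902.09)] = √[6300.2 × 9455.01] = 7718.0602
r = 6830.8 / 7718.0602 ≈ 0.885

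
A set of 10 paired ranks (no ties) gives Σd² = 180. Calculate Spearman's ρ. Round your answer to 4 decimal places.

-0.0909

ρ = 1 − 6Σd² / [n(n²−1)] = 1 − 6×180 / (10×99)
  = 1 − 1080/990 = 1 − 1.09091 ≈ -0.0909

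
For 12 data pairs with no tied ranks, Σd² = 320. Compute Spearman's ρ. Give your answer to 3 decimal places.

ρ = 1 − 6Σd² / [n(n²−1)] = 1 − 6×320 / (12×143)
  = 1 − 1920/1716 = 1 − 1.1189 ≈ -0.119

-0.119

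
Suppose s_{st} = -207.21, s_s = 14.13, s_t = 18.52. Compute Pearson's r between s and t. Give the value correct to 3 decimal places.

-0.792

r = Cov(s,t) / (s_s · s_t) = -207.21 / (14.13 × 18.52)
  = -207.21 / 261.6876 ≈ -0.792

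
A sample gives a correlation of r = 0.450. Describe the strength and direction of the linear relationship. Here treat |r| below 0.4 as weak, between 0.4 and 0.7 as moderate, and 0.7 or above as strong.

moderate positive

r = 0.450 > 0 so the relationship is positive.
|r| = 0.450, which falls in the moderate range.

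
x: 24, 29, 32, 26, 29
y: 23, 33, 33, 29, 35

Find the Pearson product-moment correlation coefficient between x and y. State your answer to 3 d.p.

n = 5, Σx = 140, Σy = 153, Σx² = 3958, Σy² = 4773, Σxy = 4334
nΣxy − ΣxΣy = 21670 − 21420 = 250
nΣx² − (Σx)² = 19790 − 19600 = 190; nΣy² − (Σy)² = 23865 − 23409 = 456
r = 250 / √(190 × 456) = 250 / 294.3467 ≈ 0.849

0.849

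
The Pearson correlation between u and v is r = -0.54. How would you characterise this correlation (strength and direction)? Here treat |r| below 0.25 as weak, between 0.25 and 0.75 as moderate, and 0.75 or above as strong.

moderate negative

r = -0.54 < 0 so the relationship is negative.
|r| = 0.54, which falls in the moderate range.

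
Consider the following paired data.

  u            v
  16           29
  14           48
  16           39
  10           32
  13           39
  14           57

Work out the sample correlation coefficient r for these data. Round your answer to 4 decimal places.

0.0837

n = 6, Σu = 83, Σv = 244, Σu² = 1173, Σv² = 10460, Σuv = 3385
nΣuv − ΣuΣv = 20310 − 20252 = 58
nΣu² − (Σu)² = 7038 − 6889 = 149; nΣv² − (Σv)² = 62760 − 59536 = 3224
r = 58 / √(149 × 3224) = 58 / 693.0916 ≈ 0.0837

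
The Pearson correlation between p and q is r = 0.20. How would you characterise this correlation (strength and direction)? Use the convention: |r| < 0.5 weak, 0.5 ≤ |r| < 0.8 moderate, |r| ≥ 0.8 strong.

r = 0.20 > 0 so the relationship is positive.
|r| = 0.20, which falls in the weak range.

weak positive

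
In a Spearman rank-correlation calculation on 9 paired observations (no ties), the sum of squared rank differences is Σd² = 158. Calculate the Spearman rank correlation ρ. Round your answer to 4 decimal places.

-0.3167

ρ = 1 − 6Σd² / [n(n²−1)] = 1 − 6×158 / (9×80)
  = 1 − 948/720 = 1 − 1.31667 ≈ -0.3167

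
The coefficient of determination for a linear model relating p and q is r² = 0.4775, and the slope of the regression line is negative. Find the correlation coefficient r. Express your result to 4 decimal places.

-0.6910

|r| = √0.4775 = 0.6910
The association is negative, so r = −0.6910.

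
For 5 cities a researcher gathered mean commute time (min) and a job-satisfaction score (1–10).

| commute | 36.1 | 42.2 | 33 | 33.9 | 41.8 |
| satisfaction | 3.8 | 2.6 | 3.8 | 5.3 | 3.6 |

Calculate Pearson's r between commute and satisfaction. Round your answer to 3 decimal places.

n = 5, Σx = 187, Σy = 19.1, Σx² = 7069.5, Σy² = 76.69, Σxy = 702.45
nΣxy − ΣxΣy = 3512.25 − 3571.7 = -59.45
nΣx² − (Σx)² = 35347.5 − 34969 = 378.5; nΣy² − (Σy)² = 383.45 − 364.81 = 18.64
r = -59.45 / √(378.5 × 18.64) = -59.45 / 83.9955 ≈ -0.708

-0.708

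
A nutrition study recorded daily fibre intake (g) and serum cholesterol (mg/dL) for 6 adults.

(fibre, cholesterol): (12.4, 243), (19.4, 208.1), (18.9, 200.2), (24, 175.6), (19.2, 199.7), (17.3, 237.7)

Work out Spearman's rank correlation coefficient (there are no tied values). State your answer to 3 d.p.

-0.829

Rank fibre: 1, 5, 3, 6, 4, 2
Rank cholesterol: 6, 4, 3, 1, 2, 5
d = rank(fibre) − rank(cholesterol): -5, 1, 0, 5, 2, -3; Σd² = 64
ρ = 1 − 6Σd² / [n(n²−1)] = 1 − 6×64 / (6×35) = 1 − 384/210 ≈ -0.829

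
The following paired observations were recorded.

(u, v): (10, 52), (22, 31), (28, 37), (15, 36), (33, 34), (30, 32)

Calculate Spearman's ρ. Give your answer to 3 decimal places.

Rank u: 1, 3, 4, 2, 6, 5
Rank v: 6, 1, 5, 4, 3, 2
d = rank(u) − rank(v): -5, 2, -1, -2, 3, 3; Σd² = 52
ρ = 1 − 6Σd² / [n(n²−1)] = 1 − 6×52 / (6×35) = 1 − 312/210 ≈ -0.486

-0.486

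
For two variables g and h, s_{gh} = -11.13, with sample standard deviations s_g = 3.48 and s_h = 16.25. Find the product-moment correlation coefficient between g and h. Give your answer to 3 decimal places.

-0.197

r = Cov(g,h) / (s_g · s_h) = -11.13 / (3.48 × 16.25)
  = -11.13 / 56.5500 ≈ -0.197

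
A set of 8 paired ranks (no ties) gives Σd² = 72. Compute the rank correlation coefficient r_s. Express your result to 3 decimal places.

0.143

ρ = 1 − 6Σd² / [n(n²−1)] = 1 − 6×72 / (8×63)
  = 1 − 432/504 = 1 − 0.8571 ≈ 0.143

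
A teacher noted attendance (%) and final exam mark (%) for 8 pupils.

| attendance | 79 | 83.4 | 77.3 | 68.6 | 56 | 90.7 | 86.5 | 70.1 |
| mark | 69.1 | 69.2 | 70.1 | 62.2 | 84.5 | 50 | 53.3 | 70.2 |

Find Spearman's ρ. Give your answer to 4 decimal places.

Rank attendance: 5, 6, 4, 2, 1, 8, 7, 3
Rank mark: 4, 5, 6, 3, 8, 1, 2, 7
d = rank(attendance) − rank(mark): 1, 1, -2, -1, -7, 7, 5, -4; Σd² = 146
ρ = 1 − 6Σd² / [n(n²−1)] = 1 − 6×146 / (8×63) = 1 − 876/504 ≈ -0.7381

-0.7381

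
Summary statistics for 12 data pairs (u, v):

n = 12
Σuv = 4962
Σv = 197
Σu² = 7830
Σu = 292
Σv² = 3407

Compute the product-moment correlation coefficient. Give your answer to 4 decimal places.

0.4755

r = (nΣuv − ΣuΣv) / √[(nΣu² − (Σu)²)(nΣv² − (Σv)²)]
Numerator: 12×4962 − 292×197 = 2020
Denominator: √[(93960 − 85264)(40884 − 38809)] = √[8696 × 2075] = 4247.8465
r = 2020 / 4247.8465 ≈ 0.4755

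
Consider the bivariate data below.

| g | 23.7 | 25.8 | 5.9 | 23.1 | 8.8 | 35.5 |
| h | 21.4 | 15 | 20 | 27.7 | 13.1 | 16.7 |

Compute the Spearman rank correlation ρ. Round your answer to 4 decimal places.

Rank g: 4, 5, 1, 3, 2, 6
Rank h: 5, 2, 4, 6, 1, 3
d = rank(g) − rank(h): -1, 3, -3, -3, 1, 3; Σd² = 38
ρ = 1 − 6Σd² / [n(n²−1)] = 1 − 6×38 / (6×35) = 1 − 228/210 ≈ -0.0857

-0.0857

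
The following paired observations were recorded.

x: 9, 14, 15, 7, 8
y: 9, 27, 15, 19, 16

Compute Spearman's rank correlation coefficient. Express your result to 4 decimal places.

-0.2000

Rank x: 3, 4, 5, 1, 2
Rank y: 1, 5, 2, 4, 3
d = rank(x) − rank(y): 2, -1, 3, -3, -1; Σd² = 24
ρ = 1 − 6Σd² / [n(n²−1)] = 1 − 6×24 / (5×24) = 1 − 144/120 ≈ -0.2000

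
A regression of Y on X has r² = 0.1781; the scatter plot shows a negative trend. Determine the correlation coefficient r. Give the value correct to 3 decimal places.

-0.422

|r| = √0.1781 = 0.422
The association is negative, so r = −0.422.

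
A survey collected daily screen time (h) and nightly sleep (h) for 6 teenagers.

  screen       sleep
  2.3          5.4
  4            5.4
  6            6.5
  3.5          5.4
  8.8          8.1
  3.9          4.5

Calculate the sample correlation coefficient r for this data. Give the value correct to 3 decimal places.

n = 6, Σx = 28.5, Σy = 35.3, Σx² = 162.19, Σy² = 215.59, Σxy = 180.75
nΣxy − ΣxΣy = 1084.5 − 1006.05 = 78.45
nΣx² − (Σx)² = 973.14 − 812.25 = 160.89; nΣy² − (Σy)² = 1293.54 − 1246.09 = 47.45
r = 78.45 / √(160.89 × 47.45) = 78.45 / 87.3741 ≈ 0.898

0.898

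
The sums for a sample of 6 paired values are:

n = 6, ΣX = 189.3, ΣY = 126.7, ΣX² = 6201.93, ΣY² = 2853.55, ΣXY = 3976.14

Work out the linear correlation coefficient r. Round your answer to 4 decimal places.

-0.1051

r = (nΣXY − ΣXΣY) / √[(nΣX² − (ΣX)²)(nΣY² − (ΣY)²)]
Numerator: 6×3976.14 − 189.3×126.7 = -127.47
Denominator: √[(37211.58 − 35834.49)(17121.3 − 16052.89)] = √[1377.09 × 1068.41] = 1212.9702
r = -127.47 / 1212.9702 ≈ -0.1051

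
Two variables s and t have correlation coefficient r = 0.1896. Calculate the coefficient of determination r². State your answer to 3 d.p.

0.036

r² = (0.1896)² = 0.036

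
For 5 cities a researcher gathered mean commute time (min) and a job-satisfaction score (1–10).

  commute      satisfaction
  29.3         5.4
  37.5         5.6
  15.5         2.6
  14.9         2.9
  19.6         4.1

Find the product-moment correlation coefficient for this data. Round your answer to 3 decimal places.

n = 5, Σx = 116.8, Σy = 20.6, Σx² = 3111.16, Σy² = 92.5, Σxy = 532.09
nΣxy − ΣxΣy = 2660.45 − 2406.08 = 254.37
nΣx² − (Σx)² = 15555.8 − 13642.24 = 1913.56; nΣy² − (Σy)² = 462.5 − 424.36 = 38.14
r = 254.37 / √(1913.56 × 38.14) = 254.37 / 270.1540 ≈ 0.942

0.942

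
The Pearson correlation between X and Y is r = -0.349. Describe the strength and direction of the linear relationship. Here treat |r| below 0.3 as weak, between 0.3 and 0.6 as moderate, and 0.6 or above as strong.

r = -0.349 < 0 so the relationship is negative.
|r| = 0.349, which falls in the moderate range.

moderate negative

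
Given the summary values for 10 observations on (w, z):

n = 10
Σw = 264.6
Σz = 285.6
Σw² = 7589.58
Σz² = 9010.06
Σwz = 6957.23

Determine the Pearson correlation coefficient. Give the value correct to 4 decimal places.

-0.8465

r = (nΣwz − ΣwΣz) / √[(nΣw² − (Σw)²)(nΣz² − (Σz)²)]
Numerator: 10×6957.23 − 264.6×285.6 = -5997.46
Denominator: √[(75895.8 − 70013.16)(90100.6 − 81567.36)] = √[5882.64 × 8533.24] = 7085.0532
r = -5997.46 / 7085.0532 ≈ -0.8465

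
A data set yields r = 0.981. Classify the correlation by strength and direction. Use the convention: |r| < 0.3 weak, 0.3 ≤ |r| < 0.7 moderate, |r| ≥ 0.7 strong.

strong positive

r = 0.981 > 0 so the relationship is positive.
|r| = 0.981, which falls in the strong range.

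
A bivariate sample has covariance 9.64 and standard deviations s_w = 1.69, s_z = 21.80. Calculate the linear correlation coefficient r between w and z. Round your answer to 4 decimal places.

r = Cov(w,z) / (s_w · s_z) = 9.64 / (1.69 × 21.80)
  = 9.64 / 36.8420 ≈ 0.2617

0.2617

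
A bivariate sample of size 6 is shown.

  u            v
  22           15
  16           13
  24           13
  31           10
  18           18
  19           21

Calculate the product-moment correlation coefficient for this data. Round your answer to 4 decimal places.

-0.6293

n = 6, Σu = 130, Σv = 90, Σu² = 2962, Σv² = 1428, Σuv = 1883
nΣuv − ΣuΣv = 11298 − 11700 = -402
nΣu² − (Σu)² = 17772 − 16900 = 872; nΣv² − (Σv)² = 8568 − 8100 = 468
r = -402 / √(872 × 468) = -402 / 638.8239 ≈ -0.6293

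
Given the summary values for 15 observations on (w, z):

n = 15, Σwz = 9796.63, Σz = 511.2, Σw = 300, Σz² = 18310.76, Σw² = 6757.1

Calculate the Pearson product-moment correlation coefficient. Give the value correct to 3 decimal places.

r = (nΣwz − ΣwΣz) / √[(nΣw² − (Σw)²)(nΣz² − (Σz)²)]
Numerator: 15×9796.63 − 300×511.2 = -6410.55
Denominator: √[(101356.5 − 90000)(274661.4 − 261325.44)] = √[11356.5 × 13335.96] = 12306.4954
r = -6410.55 / 12306.4954 ≈ -0.521

-0.521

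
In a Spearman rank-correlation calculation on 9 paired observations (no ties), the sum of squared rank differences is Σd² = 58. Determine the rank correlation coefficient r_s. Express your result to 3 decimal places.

ρ = 1 − 6Σd² / [n(n²−1)] = 1 − 6×58 / (9×80)
  = 1 − 348/720 = 1 − 0.4833 ≈ 0.517

0.517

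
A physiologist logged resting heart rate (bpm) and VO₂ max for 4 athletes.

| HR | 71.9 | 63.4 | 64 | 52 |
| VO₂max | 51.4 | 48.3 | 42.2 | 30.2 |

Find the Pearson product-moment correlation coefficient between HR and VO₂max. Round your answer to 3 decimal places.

0.943

n = 4, Σx = 251.3, Σy = 172.1, Σx² = 15989.17, Σy² = 7667.73, Σxy = 11029.08
nΣxy − ΣxΣy = 44116.32 − 43248.73 = 867.59
nΣx² − (Σx)² = 63956.68 − 63151.69 = 804.99; nΣy² − (Σy)² = 30670.92 − 29618.41 = 1052.51
r = 867.59 / √(804.99 × 1052.51) = 867.59 / 920.4673 ≈ 0.943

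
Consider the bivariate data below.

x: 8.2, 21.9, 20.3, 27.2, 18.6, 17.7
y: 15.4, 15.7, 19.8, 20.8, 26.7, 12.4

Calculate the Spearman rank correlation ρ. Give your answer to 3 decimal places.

Rank x: 1, 5, 4, 6, 3, 2
Rank y: 2, 3, 4, 5, 6, 1
d = rank(x) − rank(y): -1, 2, 0, 1, -3, 1; Σd² = 16
ρ = 1 − 6Σd² / [n(n²−1)] = 1 − 6×16 / (6×35) = 1 − 96/210 ≈ 0.543

0.543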